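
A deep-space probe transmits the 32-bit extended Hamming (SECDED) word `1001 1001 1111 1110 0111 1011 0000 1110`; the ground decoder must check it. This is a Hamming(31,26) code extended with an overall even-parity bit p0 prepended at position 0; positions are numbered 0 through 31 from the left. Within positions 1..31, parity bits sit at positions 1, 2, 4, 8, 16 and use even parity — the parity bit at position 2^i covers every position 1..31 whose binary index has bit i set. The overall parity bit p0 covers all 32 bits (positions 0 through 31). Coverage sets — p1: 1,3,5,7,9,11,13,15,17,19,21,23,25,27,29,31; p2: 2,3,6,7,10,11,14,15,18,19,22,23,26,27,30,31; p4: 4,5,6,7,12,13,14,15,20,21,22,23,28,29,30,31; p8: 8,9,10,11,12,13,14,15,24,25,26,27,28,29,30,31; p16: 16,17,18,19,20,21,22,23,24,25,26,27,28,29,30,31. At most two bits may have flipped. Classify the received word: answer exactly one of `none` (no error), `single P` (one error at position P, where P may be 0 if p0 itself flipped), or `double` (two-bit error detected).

s1: b1⊕b3⊕b5⊕b7⊕b9⊕b11⊕b13⊕b15⊕b17⊕b19⊕b21⊕b23⊕b25⊕b27⊕b29⊕b31 = 0⊕1⊕0⊕1⊕1⊕1⊕1⊕0⊕1⊕1⊕0⊕1⊕0⊕0⊕1⊕0 = 1
s2: b2⊕b3⊕b6⊕b7⊕b10⊕b11⊕b14⊕b15⊕b18⊕b19⊕b22⊕b23⊕b26⊕b27⊕b30⊕b31 = 0⊕1⊕0⊕1⊕1⊕1⊕1⊕0⊕1⊕1⊕1⊕1⊕0⊕0⊕1⊕0 = 0
s4: b4⊕b5⊕b6⊕b7⊕b12⊕b13⊕b14⊕b15⊕b20⊕b21⊕b22⊕b23⊕b28⊕b29⊕b30⊕b31 = 1⊕0⊕0⊕1⊕1⊕1⊕1⊕0⊕1⊕0⊕1⊕1⊕1⊕1⊕1⊕0 = 1
s8: b8⊕b9⊕b10⊕b11⊕b12⊕b13⊕b14⊕b15⊕b24⊕b25⊕b26⊕b27⊕b28⊕b29⊕b30⊕b31 = 1⊕1⊕1⊕1⊕1⊕1⊕1⊕0⊕0⊕0⊕0⊕0⊕1⊕1⊕1⊕0 = 0
s16: b16⊕b17⊕b18⊕b19⊕b20⊕b21⊕b22⊕b23⊕b24⊕b25⊕b26⊕b27⊕b28⊕b29⊕b30⊕b31 = 0⊕1⊕1⊕1⊕1⊕0⊕1⊕1⊕0⊕0⊕0⊕0⊕1⊕1⊕1⊕0 = 1
Syndrome (s16...s1) = 10101 → position 21.
Overall parity (XOR of all 32 bits, including p0): 1⊕0⊕0⊕1⊕1⊕0⊕0⊕1⊕1⊕1⊕1⊕1⊕1⊕1⊕1⊕0⊕0⊕1⊕1⊕1⊕1⊕0⊕1⊕1⊕0⊕0⊕0⊕0⊕1⊕1⊕1⊕0 = 0
Overall=0, syndrome position=21 → double-bit error detected (uncorrectable).

double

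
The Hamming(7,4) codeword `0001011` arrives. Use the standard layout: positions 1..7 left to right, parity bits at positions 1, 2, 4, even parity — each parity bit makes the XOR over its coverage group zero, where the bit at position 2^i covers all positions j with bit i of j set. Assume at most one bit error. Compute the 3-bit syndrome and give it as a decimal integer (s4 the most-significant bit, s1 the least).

s1: b1⊕b3⊕b5⊕b7 = 0⊕0⊕0⊕1 = 1
s2: b2⊕b3⊕b6⊕b7 = 0⊕0⊕1⊕1 = 0
s4: b4⊕b5⊕b6⊕b7 = 1⊕0⊕1⊕1 = 1
Syndrome (s4...s1) = 101 → position 5.

5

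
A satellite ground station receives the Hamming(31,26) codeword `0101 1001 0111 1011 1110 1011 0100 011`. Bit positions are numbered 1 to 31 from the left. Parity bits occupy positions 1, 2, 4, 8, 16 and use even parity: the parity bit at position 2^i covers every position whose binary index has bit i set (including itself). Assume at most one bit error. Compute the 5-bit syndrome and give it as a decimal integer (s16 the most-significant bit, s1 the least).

s1: b1⊕b3⊕b5⊕b7⊕b9⊕b11⊕b13⊕b15⊕b17⊕b19⊕b21⊕b23⊕b25⊕b27⊕b29⊕b31 = 0⊕0⊕1⊕0⊕0⊕1⊕1⊕1⊕1⊕1⊕1⊕1⊕0⊕0⊕0⊕1 = 1
s2: b2⊕b3⊕b6⊕b7⊕b10⊕b11⊕b14⊕b15⊕b18⊕b19⊕b22⊕b23⊕b26⊕b27⊕b30⊕b31 = 1⊕0⊕0⊕0⊕1⊕1⊕0⊕1⊕1⊕1⊕0⊕1⊕1⊕0⊕1⊕1 = 0
s4: b4⊕b5⊕b6⊕b7⊕b12⊕b13⊕b14⊕b15⊕b20⊕b21⊕b22⊕b23⊕b28⊕b29⊕b30⊕b31 = 1⊕1⊕0⊕0⊕1⊕1⊕0⊕1⊕0⊕1⊕0⊕1⊕0⊕0⊕1⊕1 = 1
s8: b8⊕b9⊕b10⊕b11⊕b12⊕b13⊕b14⊕b15⊕b24⊕b25⊕b26⊕b27⊕b28⊕b29⊕b30⊕b31 = 1⊕0⊕1⊕1⊕1⊕1⊕0⊕1⊕1⊕0⊕1⊕0⊕0⊕0⊕1⊕1 = 0
s16: b16⊕b17⊕b18⊕b19⊕b20⊕b21⊕b22⊕b23⊕b24⊕b25⊕b26⊕b27⊕b28⊕b29⊕b30⊕b31 = 1⊕1⊕1⊕1⊕0⊕1⊕0⊕1⊕1⊕0⊕1⊕0⊕0⊕0⊕1⊕1 = 0
Syndrome (s16...s1) = 00101 → position 5.

5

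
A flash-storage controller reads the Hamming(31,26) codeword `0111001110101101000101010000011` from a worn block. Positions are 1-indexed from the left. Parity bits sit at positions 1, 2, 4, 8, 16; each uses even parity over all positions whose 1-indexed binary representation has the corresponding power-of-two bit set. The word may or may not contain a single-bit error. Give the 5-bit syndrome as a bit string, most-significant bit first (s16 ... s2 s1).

s1: b1⊕b3⊕b5⊕b7⊕b9⊕b11⊕b13⊕b15⊕b17⊕b19⊕b21⊕b23⊕b25⊕b27⊕b29⊕b31 = 0⊕1⊕0⊕1⊕1⊕1⊕1⊕0⊕0⊕0⊕0⊕0⊕0⊕0⊕0⊕1 = 0
s2: b2⊕b3⊕b6⊕b7⊕b10⊕b11⊕b14⊕b15⊕b18⊕b19⊕b22⊕b23⊕b26⊕b27⊕b30⊕b31 = 1⊕1⊕0⊕1⊕0⊕1⊕1⊕0⊕0⊕0⊕1⊕0⊕0⊕0⊕1⊕1 = 0
s4: b4⊕b5⊕b6⊕b7⊕b12⊕b13⊕b14⊕b15⊕b20⊕b21⊕b22⊕b23⊕b28⊕b29⊕b30⊕b31 = 1⊕0⊕0⊕1⊕0⊕1⊕1⊕0⊕1⊕0⊕1⊕0⊕0⊕0⊕1⊕1 = 0
s8: b8⊕b9⊕b10⊕b11⊕b12⊕b13⊕b14⊕b15⊕b24⊕b25⊕b26⊕b27⊕b28⊕b29⊕b30⊕b31 = 1⊕1⊕0⊕1⊕0⊕1⊕1⊕0⊕1⊕0⊕0⊕0⊕0⊕0⊕1⊕1 = 0
s16: b16⊕b17⊕b18⊕b19⊕b20⊕b21⊕b22⊕b23⊕b24⊕b25⊕b26⊕b27⊕b28⊕b29⊕b30⊕b31 = 1⊕0⊕0⊕0⊕1⊕0⊕1⊕0⊕1⊕0⊕0⊕0⊕0⊕0⊕1⊕1 = 0
Syndrome (s16...s1) = 00000 → position 0 (no error).

00000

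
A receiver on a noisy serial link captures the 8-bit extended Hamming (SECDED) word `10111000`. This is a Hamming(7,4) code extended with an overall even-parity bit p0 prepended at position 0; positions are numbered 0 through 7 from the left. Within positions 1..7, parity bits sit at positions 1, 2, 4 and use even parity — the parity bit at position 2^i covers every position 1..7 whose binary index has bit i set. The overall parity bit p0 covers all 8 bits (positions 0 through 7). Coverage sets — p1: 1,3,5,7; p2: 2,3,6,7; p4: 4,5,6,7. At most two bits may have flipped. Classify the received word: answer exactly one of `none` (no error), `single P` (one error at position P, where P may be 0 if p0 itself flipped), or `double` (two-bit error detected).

double

s1: b1⊕b3⊕b5⊕b7 = 0⊕1⊕0⊕0 = 1
s2: b2⊕b3⊕b6⊕b7 = 1⊕1⊕0⊕0 = 0
s4: b4⊕b5⊕b6⊕b7 = 1⊕0⊕0⊕0 = 1
Syndrome (s4...s1) = 101 → position 5.
Overall parity (XOR of all 8 bits, including p0): 1⊕0⊕1⊕1⊕1⊕0⊕0⊕0 = 0
Overall=0, syndrome position=5 → double-bit error detected (uncorrectable).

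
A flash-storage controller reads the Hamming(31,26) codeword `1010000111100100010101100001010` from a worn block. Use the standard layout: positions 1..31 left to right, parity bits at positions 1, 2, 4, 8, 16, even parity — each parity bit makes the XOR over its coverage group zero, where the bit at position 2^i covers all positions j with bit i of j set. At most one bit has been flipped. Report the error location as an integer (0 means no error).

s1: b1⊕b3⊕b5⊕b7⊕b9⊕b11⊕b13⊕b15⊕b17⊕b19⊕b21⊕b23⊕b25⊕b27⊕b29⊕b31 = 1⊕1⊕0⊕0⊕1⊕1⊕0⊕0⊕0⊕0⊕0⊕1⊕0⊕0⊕0⊕0 = 1
s2: b2⊕b3⊕b6⊕b7⊕b10⊕b11⊕b14⊕b15⊕b18⊕b19⊕b22⊕b23⊕b26⊕b27⊕b30⊕b31 = 0⊕1⊕0⊕0⊕1⊕1⊕1⊕0⊕1⊕0⊕1⊕1⊕0⊕0⊕1⊕0 = 0
s4: b4⊕b5⊕b6⊕b7⊕b12⊕b13⊕b14⊕b15⊕b20⊕b21⊕b22⊕b23⊕b28⊕b29⊕b30⊕b31 = 0⊕0⊕0⊕0⊕0⊕0⊕1⊕0⊕1⊕0⊕1⊕1⊕1⊕0⊕1⊕0 = 0
s8: b8⊕b9⊕b10⊕b11⊕b12⊕b13⊕b14⊕b15⊕b24⊕b25⊕b26⊕b27⊕b28⊕b29⊕b30⊕b31 = 1⊕1⊕1⊕1⊕0⊕0⊕1⊕0⊕0⊕0⊕0⊕0⊕1⊕0⊕1⊕0 = 1
s16: b16⊕b17⊕b18⊕b19⊕b20⊕b21⊕b22⊕b23⊕b24⊕b25⊕b26⊕b27⊕b28⊕b29⊕b30⊕b31 = 0⊕0⊕1⊕0⊕1⊕0⊕1⊕1⊕0⊕0⊕0⊕0⊕1⊕0⊕1⊕0 = 0
Syndrome (s16...s1) = 01001 → position 9.

9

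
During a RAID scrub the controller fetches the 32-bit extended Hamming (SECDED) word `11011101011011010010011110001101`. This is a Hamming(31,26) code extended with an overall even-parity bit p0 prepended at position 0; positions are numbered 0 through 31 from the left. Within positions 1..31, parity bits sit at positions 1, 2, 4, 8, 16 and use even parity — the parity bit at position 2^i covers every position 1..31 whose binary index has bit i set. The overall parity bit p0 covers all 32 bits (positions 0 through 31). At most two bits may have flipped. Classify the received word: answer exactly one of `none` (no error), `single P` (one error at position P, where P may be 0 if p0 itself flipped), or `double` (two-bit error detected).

single 9

s1: b1⊕b3⊕b5⊕b7⊕b9⊕b11⊕b13⊕b15⊕b17⊕b19⊕b21⊕b23⊕b25⊕b27⊕b29⊕b31 = 1⊕1⊕1⊕1⊕1⊕0⊕1⊕1⊕0⊕0⊕1⊕1⊕0⊕0⊕1⊕1 = 1
s2: b2⊕b3⊕b6⊕b7⊕b10⊕b11⊕b14⊕b15⊕b18⊕b19⊕b22⊕b23⊕b26⊕b27⊕b30⊕b31 = 0⊕1⊕0⊕1⊕1⊕0⊕0⊕1⊕1⊕0⊕1⊕1⊕0⊕0⊕0⊕1 = 0
s4: b4⊕b5⊕b6⊕b7⊕b12⊕b13⊕b14⊕b15⊕b20⊕b21⊕b22⊕b23⊕b28⊕b29⊕b30⊕b31 = 1⊕1⊕0⊕1⊕1⊕1⊕0⊕1⊕0⊕1⊕1⊕1⊕1⊕1⊕0⊕1 = 0
s8: b8⊕b9⊕b10⊕b11⊕b12⊕b13⊕b14⊕b15⊕b24⊕b25⊕b26⊕b27⊕b28⊕b29⊕b30⊕b31 = 0⊕1⊕1⊕0⊕1⊕1⊕0⊕1⊕1⊕0⊕0⊕0⊕1⊕1⊕0⊕1 = 1
s16: b16⊕b17⊕b18⊕b19⊕b20⊕b21⊕b22⊕b23⊕b24⊕b25⊕b26⊕b27⊕b28⊕b29⊕b30⊕b31 = 0⊕0⊕1⊕0⊕0⊕1⊕1⊕1⊕1⊕0⊕0⊕0⊕1⊕1⊕0⊕1 = 0
Syndrome (s16...s1) = 01001 → position 9.
Overall parity (XOR of all 32 bits, including p0): 1⊕1⊕0⊕1⊕1⊕1⊕0⊕1⊕0⊕1⊕1⊕0⊕1⊕1⊕0⊕1⊕0⊕0⊕1⊕0⊕0⊕1⊕1⊕1⊕1⊕0⊕0⊕0⊕1⊕1⊕0⊕1 = 1
Overall=1, syndrome position=9 → single-bit error at position 9.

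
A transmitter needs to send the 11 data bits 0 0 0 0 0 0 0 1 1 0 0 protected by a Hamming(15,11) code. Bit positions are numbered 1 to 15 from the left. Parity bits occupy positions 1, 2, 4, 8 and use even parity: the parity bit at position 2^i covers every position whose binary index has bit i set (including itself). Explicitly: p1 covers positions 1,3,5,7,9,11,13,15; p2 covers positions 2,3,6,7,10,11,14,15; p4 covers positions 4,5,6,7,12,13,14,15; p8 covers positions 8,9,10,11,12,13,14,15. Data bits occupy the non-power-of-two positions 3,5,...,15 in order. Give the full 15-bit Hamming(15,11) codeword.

Place data bits at non-power-of-two positions: b3=0, b5=0, b6=0, b7=0, b9=0, b10=0, b11=0, b12=1, b13=1, b14=0, b15=0.
p1 = XOR of data positions {3,5,7,9,11,13,15} = 0⊕0⊕0⊕0⊕0⊕1⊕0 = 1
p2 = XOR of data positions {3,6,7,10,11,14,15} = 0⊕0⊕0⊕0⊕0⊕0⊕0 = 0
p4 = XOR of data positions {5,6,7,12,13,14,15} = 0⊕0⊕0⊕1⊕1⊕0⊕0 = 0
p8 = XOR of data positions {9,10,11,12,13,14,15} = 0⊕0⊕0⊕1⊕1⊕0⊕0 = 0
Codeword b1..b15 = 100000000001100

100000000001100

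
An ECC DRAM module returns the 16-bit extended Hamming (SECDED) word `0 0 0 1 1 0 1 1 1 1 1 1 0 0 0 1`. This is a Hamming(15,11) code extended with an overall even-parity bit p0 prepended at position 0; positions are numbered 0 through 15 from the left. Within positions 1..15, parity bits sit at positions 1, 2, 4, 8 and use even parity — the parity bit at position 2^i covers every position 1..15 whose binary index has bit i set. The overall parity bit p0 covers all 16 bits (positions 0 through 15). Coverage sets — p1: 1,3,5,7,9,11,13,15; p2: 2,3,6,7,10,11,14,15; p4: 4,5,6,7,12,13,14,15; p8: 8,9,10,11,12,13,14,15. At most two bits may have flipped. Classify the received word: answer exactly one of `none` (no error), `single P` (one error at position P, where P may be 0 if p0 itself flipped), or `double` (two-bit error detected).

single 9

s1: b1⊕b3⊕b5⊕b7⊕b9⊕b11⊕b13⊕b15 = 0⊕1⊕0⊕1⊕1⊕1⊕0⊕1 = 1
s2: b2⊕b3⊕b6⊕b7⊕b10⊕b11⊕b14⊕b15 = 0⊕1⊕1⊕1⊕1⊕1⊕0⊕1 = 0
s4: b4⊕b5⊕b6⊕b7⊕b12⊕b13⊕b14⊕b15 = 1⊕0⊕1⊕1⊕0⊕0⊕0⊕1 = 0
s8: b8⊕b9⊕b10⊕b11⊕b12⊕b13⊕b14⊕b15 = 1⊕1⊕1⊕1⊕0⊕0⊕0⊕1 = 1
Syndrome (s8...s1) = 1001 → position 9.
Overall parity (XOR of all 16 bits, including p0): 0⊕0⊕0⊕1⊕1⊕0⊕1⊕1⊕1⊕1⊕1⊕1⊕0⊕0⊕0⊕1 = 1
Overall=1, syndrome position=9 → single-bit error at position 9.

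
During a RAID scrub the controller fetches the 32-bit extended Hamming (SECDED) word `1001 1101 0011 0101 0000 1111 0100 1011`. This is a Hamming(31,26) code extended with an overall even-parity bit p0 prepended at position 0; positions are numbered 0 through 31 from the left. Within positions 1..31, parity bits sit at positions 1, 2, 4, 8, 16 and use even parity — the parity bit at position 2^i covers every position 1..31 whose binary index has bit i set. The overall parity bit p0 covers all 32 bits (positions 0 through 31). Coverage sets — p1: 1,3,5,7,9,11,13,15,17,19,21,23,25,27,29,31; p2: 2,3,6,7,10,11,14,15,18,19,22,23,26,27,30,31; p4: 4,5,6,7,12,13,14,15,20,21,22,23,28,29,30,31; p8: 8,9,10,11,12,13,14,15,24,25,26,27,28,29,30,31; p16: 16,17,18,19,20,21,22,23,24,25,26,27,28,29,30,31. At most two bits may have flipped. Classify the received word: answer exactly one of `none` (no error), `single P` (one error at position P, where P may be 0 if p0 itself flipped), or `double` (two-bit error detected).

s1: b1⊕b3⊕b5⊕b7⊕b9⊕b11⊕b13⊕b15⊕b17⊕b19⊕b21⊕b23⊕b25⊕b27⊕b29⊕b31 = 0⊕1⊕1⊕1⊕0⊕1⊕1⊕1⊕0⊕0⊕1⊕1⊕1⊕0⊕0⊕1 = 0
s2: b2⊕b3⊕b6⊕b7⊕b10⊕b11⊕b14⊕b15⊕b18⊕b19⊕b22⊕b23⊕b26⊕b27⊕b30⊕b31 = 0⊕1⊕0⊕1⊕1⊕1⊕0⊕1⊕0⊕0⊕1⊕1⊕0⊕0⊕1⊕1 = 1
s4: b4⊕b5⊕b6⊕b7⊕b12⊕b13⊕b14⊕b15⊕b20⊕b21⊕b22⊕b23⊕b28⊕b29⊕b30⊕b31 = 1⊕1⊕0⊕1⊕0⊕1⊕0⊕1⊕1⊕1⊕1⊕1⊕1⊕0⊕1⊕1 = 0
s8: b8⊕b9⊕b10⊕b11⊕b12⊕b13⊕b14⊕b15⊕b24⊕b25⊕b26⊕b27⊕b28⊕b29⊕b30⊕b31 = 0⊕0⊕1⊕1⊕0⊕1⊕0⊕1⊕0⊕1⊕0⊕0⊕1⊕0⊕1⊕1 = 0
s16: b16⊕b17⊕b18⊕b19⊕b20⊕b21⊕b22⊕b23⊕b24⊕b25⊕b26⊕b27⊕b28⊕b29⊕b30⊕b31 = 0⊕0⊕0⊕0⊕1⊕1⊕1⊕1⊕0⊕1⊕0⊕0⊕1⊕0⊕1⊕1 = 0
Syndrome (s16...s1) = 00010 → position 2.
Overall parity (XOR of all 32 bits, including p0): 1⊕0⊕0⊕1⊕1⊕1⊕0⊕1⊕0⊕0⊕1⊕1⊕0⊕1⊕0⊕1⊕0⊕0⊕0⊕0⊕1⊕1⊕1⊕1⊕0⊕1⊕0⊕0⊕1⊕0⊕1⊕1 = 1
Overall=1, syndrome position=2 → single-bit error at position 2.

single 2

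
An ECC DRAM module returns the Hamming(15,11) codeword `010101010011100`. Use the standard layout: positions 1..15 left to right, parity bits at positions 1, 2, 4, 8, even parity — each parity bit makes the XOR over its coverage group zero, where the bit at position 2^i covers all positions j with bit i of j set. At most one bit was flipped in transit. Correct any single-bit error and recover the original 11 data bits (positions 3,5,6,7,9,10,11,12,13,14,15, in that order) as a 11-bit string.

00100011100

s1: b1⊕b3⊕b5⊕b7⊕b9⊕b11⊕b13⊕b15 = 0⊕0⊕0⊕0⊕0⊕1⊕1⊕0 = 0
s2: b2⊕b3⊕b6⊕b7⊕b10⊕b11⊕b14⊕b15 = 1⊕0⊕1⊕0⊕0⊕1⊕0⊕0 = 1
s4: b4⊕b5⊕b6⊕b7⊕b12⊕b13⊕b14⊕b15 = 1⊕0⊕1⊕0⊕1⊕1⊕0⊕0 = 0
s8: b8⊕b9⊕b10⊕b11⊕b12⊕b13⊕b14⊕b15 = 1⊕0⊕0⊕1⊕1⊕1⊕0⊕0 = 0
Syndrome (s8...s1) = 0010 → position 2.
Flip bit 2: corrected codeword = 000101010011100
Data bits at positions 3,5,6,7,9,10,11,12,13,14,15: 00100011100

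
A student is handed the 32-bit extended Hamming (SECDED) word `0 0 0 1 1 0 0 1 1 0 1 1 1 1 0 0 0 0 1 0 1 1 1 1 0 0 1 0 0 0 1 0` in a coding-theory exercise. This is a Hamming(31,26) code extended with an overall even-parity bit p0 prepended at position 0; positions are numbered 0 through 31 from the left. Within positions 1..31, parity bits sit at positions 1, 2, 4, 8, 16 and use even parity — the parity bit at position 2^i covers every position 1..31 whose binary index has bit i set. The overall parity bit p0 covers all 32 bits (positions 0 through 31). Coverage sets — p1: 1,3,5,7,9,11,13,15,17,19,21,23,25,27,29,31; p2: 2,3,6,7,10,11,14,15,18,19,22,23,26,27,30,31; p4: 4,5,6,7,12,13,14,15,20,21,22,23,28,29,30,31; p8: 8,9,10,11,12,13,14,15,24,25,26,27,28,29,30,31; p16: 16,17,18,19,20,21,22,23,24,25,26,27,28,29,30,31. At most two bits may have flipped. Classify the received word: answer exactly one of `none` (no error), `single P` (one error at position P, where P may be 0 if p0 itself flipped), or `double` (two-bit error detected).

s1: b1⊕b3⊕b5⊕b7⊕b9⊕b11⊕b13⊕b15⊕b17⊕b19⊕b21⊕b23⊕b25⊕b27⊕b29⊕b31 = 0⊕1⊕0⊕1⊕0⊕1⊕1⊕0⊕0⊕0⊕1⊕1⊕0⊕0⊕0⊕0 = 0
s2: b2⊕b3⊕b6⊕b7⊕b10⊕b11⊕b14⊕b15⊕b18⊕b19⊕b22⊕b23⊕b26⊕b27⊕b30⊕b31 = 0⊕1⊕0⊕1⊕1⊕1⊕0⊕0⊕1⊕0⊕1⊕1⊕1⊕0⊕1⊕0 = 1
s4: b4⊕b5⊕b6⊕b7⊕b12⊕b13⊕b14⊕b15⊕b20⊕b21⊕b22⊕b23⊕b28⊕b29⊕b30⊕b31 = 1⊕0⊕0⊕1⊕1⊕1⊕0⊕0⊕1⊕1⊕1⊕1⊕0⊕0⊕1⊕0 = 1
s8: b8⊕b9⊕b10⊕b11⊕b12⊕b13⊕b14⊕b15⊕b24⊕b25⊕b26⊕b27⊕b28⊕b29⊕b30⊕b31 = 1⊕0⊕1⊕1⊕1⊕1⊕0⊕0⊕0⊕0⊕1⊕0⊕0⊕0⊕1⊕0 = 1
s16: b16⊕b17⊕b18⊕b19⊕b20⊕b21⊕b22⊕b23⊕b24⊕b25⊕b26⊕b27⊕b28⊕b29⊕b30⊕b31 = 0⊕0⊕1⊕0⊕1⊕1⊕1⊕1⊕0⊕0⊕1⊕0⊕0⊕0⊕1⊕0 = 1
Syndrome (s16...s1) = 11110 → position 30.
Overall parity (XOR of all 32 bits, including p0): 0⊕0⊕0⊕1⊕1⊕0⊕0⊕1⊕1⊕0⊕1⊕1⊕1⊕1⊕0⊕0⊕0⊕0⊕1⊕0⊕1⊕1⊕1⊕1⊕0⊕0⊕1⊕0⊕0⊕0⊕1⊕0 = 1
Overall=1, syndrome position=30 → single-bit error at position 30.

single 30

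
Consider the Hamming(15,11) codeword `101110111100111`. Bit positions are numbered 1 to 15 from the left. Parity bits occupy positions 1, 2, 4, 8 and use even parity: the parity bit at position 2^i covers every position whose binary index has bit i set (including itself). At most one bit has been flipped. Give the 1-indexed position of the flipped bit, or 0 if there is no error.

s1: b1⊕b3⊕b5⊕b7⊕b9⊕b11⊕b13⊕b15 = 1⊕1⊕1⊕1⊕1⊕0⊕1⊕1 = 1
s2: b2⊕b3⊕b6⊕b7⊕b10⊕b11⊕b14⊕b15 = 0⊕1⊕0⊕1⊕1⊕0⊕1⊕1 = 1
s4: b4⊕b5⊕b6⊕b7⊕b12⊕b13⊕b14⊕b15 = 1⊕1⊕0⊕1⊕0⊕1⊕1⊕1 = 0
s8: b8⊕b9⊕b10⊕b11⊕b12⊕b13⊕b14⊕b15 = 1⊕1⊕1⊕0⊕0⊕1⊕1⊕1 = 0
Syndrome (s8...s1) = 0011 → position 3.

3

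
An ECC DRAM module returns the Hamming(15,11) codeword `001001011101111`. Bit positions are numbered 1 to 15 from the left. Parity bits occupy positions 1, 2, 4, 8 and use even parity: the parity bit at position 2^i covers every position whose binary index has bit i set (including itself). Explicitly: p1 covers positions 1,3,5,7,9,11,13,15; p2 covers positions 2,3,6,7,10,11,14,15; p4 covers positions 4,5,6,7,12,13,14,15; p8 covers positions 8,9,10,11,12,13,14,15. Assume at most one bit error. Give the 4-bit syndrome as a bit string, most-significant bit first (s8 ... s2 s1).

s1: b1⊕b3⊕b5⊕b7⊕b9⊕b11⊕b13⊕b15 = 0⊕1⊕0⊕0⊕1⊕0⊕1⊕1 = 0
s2: b2⊕b3⊕b6⊕b7⊕b10⊕b11⊕b14⊕b15 = 0⊕1⊕1⊕0⊕1⊕0⊕1⊕1 = 1
s4: b4⊕b5⊕b6⊕b7⊕b12⊕b13⊕b14⊕b15 = 0⊕0⊕1⊕0⊕1⊕1⊕1⊕1 = 1
s8: b8⊕b9⊕b10⊕b11⊕b12⊕b13⊕b14⊕b15 = 1⊕1⊕1⊕0⊕1⊕1⊕1⊕1 = 1
Syndrome (s8...s1) = 1110 → position 14.

1110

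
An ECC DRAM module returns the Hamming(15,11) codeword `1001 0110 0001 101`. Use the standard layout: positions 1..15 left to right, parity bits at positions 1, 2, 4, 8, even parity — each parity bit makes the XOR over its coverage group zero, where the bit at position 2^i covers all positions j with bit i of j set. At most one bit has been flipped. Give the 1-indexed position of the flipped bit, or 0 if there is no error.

10

s1: b1⊕b3⊕b5⊕b7⊕b9⊕b11⊕b13⊕b15 = 1⊕0⊕0⊕1⊕0⊕0⊕1⊕1 = 0
s2: b2⊕b3⊕b6⊕b7⊕b10⊕b11⊕b14⊕b15 = 0⊕0⊕1⊕1⊕0⊕0⊕0⊕1 = 1
s4: b4⊕b5⊕b6⊕b7⊕b12⊕b13⊕b14⊕b15 = 1⊕0⊕1⊕1⊕1⊕1⊕0⊕1 = 0
s8: b8⊕b9⊕b10⊕b11⊕b12⊕b13⊕b14⊕b15 = 0⊕0⊕0⊕0⊕1⊕1⊕0⊕1 = 1
Syndrome (s8...s1) = 1010 → position 10.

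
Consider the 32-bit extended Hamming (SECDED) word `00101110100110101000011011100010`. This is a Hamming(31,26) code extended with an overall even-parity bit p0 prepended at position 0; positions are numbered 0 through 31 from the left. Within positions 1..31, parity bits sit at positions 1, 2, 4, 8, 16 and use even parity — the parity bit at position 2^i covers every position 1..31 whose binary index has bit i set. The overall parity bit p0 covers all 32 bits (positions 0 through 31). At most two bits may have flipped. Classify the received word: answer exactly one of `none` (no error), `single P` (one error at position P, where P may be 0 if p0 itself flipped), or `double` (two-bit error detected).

single 18

s1: b1⊕b3⊕b5⊕b7⊕b9⊕b11⊕b13⊕b15⊕b17⊕b19⊕b21⊕b23⊕b25⊕b27⊕b29⊕b31 = 0⊕0⊕1⊕0⊕0⊕1⊕0⊕0⊕0⊕0⊕1⊕0⊕1⊕0⊕0⊕0 = 0
s2: b2⊕b3⊕b6⊕b7⊕b10⊕b11⊕b14⊕b15⊕b18⊕b19⊕b22⊕b23⊕b26⊕b27⊕b30⊕b31 = 1⊕0⊕1⊕0⊕0⊕1⊕1⊕0⊕0⊕0⊕1⊕0⊕1⊕0⊕1⊕0 = 1
s4: b4⊕b5⊕b6⊕b7⊕b12⊕b13⊕b14⊕b15⊕b20⊕b21⊕b22⊕b23⊕b28⊕b29⊕b30⊕b31 = 1⊕1⊕1⊕0⊕1⊕0⊕1⊕0⊕0⊕1⊕1⊕0⊕0⊕0⊕1⊕0 = 0
s8: b8⊕b9⊕b10⊕b11⊕b12⊕b13⊕b14⊕b15⊕b24⊕b25⊕b26⊕b27⊕b28⊕b29⊕b30⊕b31 = 1⊕0⊕0⊕1⊕1⊕0⊕1⊕0⊕1⊕1⊕1⊕0⊕0⊕0⊕1⊕0 = 0
s16: b16⊕b17⊕b18⊕b19⊕b20⊕b21⊕b22⊕b23⊕b24⊕b25⊕b26⊕b27⊕b28⊕b29⊕b30⊕b31 = 1⊕0⊕0⊕0⊕0⊕1⊕1⊕0⊕1⊕1⊕1⊕0⊕0⊕0⊕1⊕0 = 1
Syndrome (s16...s1) = 10010 → position 18.
Overall parity (XOR of all 32 bits, including p0): 0⊕0⊕1⊕0⊕1⊕1⊕1⊕0⊕1⊕0⊕0⊕1⊕1⊕0⊕1⊕0⊕1⊕0⊕0⊕0⊕0⊕1⊕1⊕0⊕1⊕1⊕1⊕0⊕0⊕0⊕1⊕0 = 1
Overall=1, syndrome position=18 → single-bit error at position 18.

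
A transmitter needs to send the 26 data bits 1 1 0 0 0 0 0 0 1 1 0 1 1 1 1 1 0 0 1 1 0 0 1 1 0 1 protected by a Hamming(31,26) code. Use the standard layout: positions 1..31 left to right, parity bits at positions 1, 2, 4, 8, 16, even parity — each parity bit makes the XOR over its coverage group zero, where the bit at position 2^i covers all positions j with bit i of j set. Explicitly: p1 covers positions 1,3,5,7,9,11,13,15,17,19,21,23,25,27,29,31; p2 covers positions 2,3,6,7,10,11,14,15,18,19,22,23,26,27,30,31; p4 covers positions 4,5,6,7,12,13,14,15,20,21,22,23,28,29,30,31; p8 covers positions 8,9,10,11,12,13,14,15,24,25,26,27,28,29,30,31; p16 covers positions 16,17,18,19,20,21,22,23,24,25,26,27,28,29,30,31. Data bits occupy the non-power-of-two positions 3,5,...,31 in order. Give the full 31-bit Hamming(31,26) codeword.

Place data bits at non-power-of-two positions: b3=1, b5=1, b6=0, b7=0, b9=0, b10=0, b11=0, b12=0, b13=1, b14=1, b15=0, b17=1, b18=1, b19=1, b20=1, b21=1, b22=0, b23=0, b24=1, b25=1, b26=0, b27=0, b28=1, b29=1, b30=0, b31=1.
p1 = XOR of data positions {3,5,7,9,11,13,15,17,19,21,23,25,27,29,31} = 1⊕1⊕0⊕0⊕0⊕1⊕0⊕1⊕1⊕1⊕0⊕1⊕0⊕1⊕1 = 1
p2 = XOR of data positions {3,6,7,10,11,14,15,18,19,22,23,26,27,30,31} = 1⊕0⊕0⊕0⊕0⊕1⊕0⊕1⊕1⊕0⊕0⊕0⊕0⊕0⊕1 = 1
p4 = XOR of data positions {5,6,7,12,13,14,15,20,21,22,23,28,29,30,31} = 1⊕0⊕0⊕0⊕1⊕1⊕0⊕1⊕1⊕0⊕0⊕1⊕1⊕0⊕1 = 0
p8 = XOR of data positions {9,10,11,12,13,14,15,24,25,26,27,28,29,30,31} = 0⊕0⊕0⊕0⊕1⊕1⊕0⊕1⊕1⊕0⊕0⊕1⊕1⊕0⊕1 = 1
p16 = XOR of data positions {17,18,19,20,21,22,23,24,25,26,27,28,29,30,31} = 1⊕1⊕1⊕1⊕1⊕0⊕0⊕1⊕1⊕0⊕0⊕1⊕1⊕0⊕1 = 0
Codeword b1..b31 = 1110100100001100111110011001101

1110100100001100111110011001101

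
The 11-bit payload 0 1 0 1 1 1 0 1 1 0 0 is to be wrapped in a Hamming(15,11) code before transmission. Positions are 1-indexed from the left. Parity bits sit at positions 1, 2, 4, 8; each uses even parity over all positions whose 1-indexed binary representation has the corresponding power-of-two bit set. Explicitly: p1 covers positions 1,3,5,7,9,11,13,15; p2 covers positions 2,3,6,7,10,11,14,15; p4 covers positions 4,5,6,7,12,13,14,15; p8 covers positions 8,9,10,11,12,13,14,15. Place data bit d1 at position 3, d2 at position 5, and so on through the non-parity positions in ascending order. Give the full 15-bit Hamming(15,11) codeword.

Place data bits at non-power-of-two positions: b3=0, b5=1, b6=0, b7=1, b9=1, b10=1, b11=0, b12=1, b13=1, b14=0, b15=0.
p1 = XOR of data positions {3,5,7,9,11,13,15} = 0⊕1⊕1⊕1⊕0⊕1⊕0 = 0
p2 = XOR of data positions {3,6,7,10,11,14,15} = 0⊕0⊕1⊕1⊕0⊕0⊕0 = 0
p4 = XOR of data positions {5,6,7,12,13,14,15} = 1⊕0⊕1⊕1⊕1⊕0⊕0 = 0
p8 = XOR of data positions {9,10,11,12,13,14,15} = 1⊕1⊕0⊕1⊕1⊕0⊕0 = 0
Codeword b1..b15 = 000010101101100

000010101101100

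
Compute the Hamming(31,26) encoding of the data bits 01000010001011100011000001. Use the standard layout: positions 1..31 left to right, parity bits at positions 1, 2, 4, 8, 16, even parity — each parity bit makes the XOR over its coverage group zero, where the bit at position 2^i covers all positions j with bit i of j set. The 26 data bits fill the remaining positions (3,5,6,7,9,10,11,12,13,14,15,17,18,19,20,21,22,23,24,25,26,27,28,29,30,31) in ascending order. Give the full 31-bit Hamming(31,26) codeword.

0100100100100010011100011000001

Place data bits at non-power-of-two positions: b3=0, b5=1, b6=0, b7=0, b9=0, b10=0, b11=1, b12=0, b13=0, b14=0, b15=1, b17=0, b18=1, b19=1, b20=1, b21=0, b22=0, b23=0, b24=1, b25=1, b26=0, b27=0, b28=0, b29=0, b30=0, b31=1.
p1 = XOR of data positions {3,5,7,9,11,13,15,17,19,21,23,25,27,29,31} = 0⊕1⊕0⊕0⊕1⊕0⊕1⊕0⊕1⊕0⊕0⊕1⊕0⊕0⊕1 = 0
p2 = XOR of data positions {3,6,7,10,11,14,15,18,19,22,23,26,27,30,31} = 0⊕0⊕0⊕0⊕1⊕0⊕1⊕1⊕1⊕0⊕0⊕0⊕0⊕0⊕1 = 1
p4 = XOR of data positions {5,6,7,12,13,14,15,20,21,22,23,28,29,30,31} = 1⊕0⊕0⊕0⊕0⊕0⊕1⊕1⊕0⊕0⊕0⊕0⊕0⊕0⊕1 = 0
p8 = XOR of data positions {9,10,11,12,13,14,15,24,25,26,27,28,29,30,31} = 0⊕0⊕1⊕0⊕0⊕0⊕1⊕1⊕1⊕0⊕0⊕0⊕0⊕0⊕1 = 1
p16 = XOR of data positions {17,18,19,20,21,22,23,24,25,26,27,28,29,30,31} = 0⊕1⊕1⊕1⊕0⊕0⊕0⊕1⊕1⊕0⊕0⊕0⊕0⊕0⊕1 = 0
Codeword b1..b31 = 0100100100100010011100011000001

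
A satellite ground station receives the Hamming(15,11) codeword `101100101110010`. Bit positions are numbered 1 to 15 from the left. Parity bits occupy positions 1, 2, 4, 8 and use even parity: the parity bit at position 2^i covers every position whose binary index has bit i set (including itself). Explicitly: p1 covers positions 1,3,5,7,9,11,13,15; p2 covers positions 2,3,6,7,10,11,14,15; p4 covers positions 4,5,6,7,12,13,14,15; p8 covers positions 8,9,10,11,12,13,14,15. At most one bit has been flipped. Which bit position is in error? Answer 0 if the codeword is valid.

s1: b1⊕b3⊕b5⊕b7⊕b9⊕b11⊕b13⊕b15 = 1⊕1⊕0⊕1⊕1⊕1⊕0⊕0 = 1
s2: b2⊕b3⊕b6⊕b7⊕b10⊕b11⊕b14⊕b15 = 0⊕1⊕0⊕1⊕1⊕1⊕1⊕0 = 1
s4: b4⊕b5⊕b6⊕b7⊕b12⊕b13⊕b14⊕b15 = 1⊕0⊕0⊕1⊕0⊕0⊕1⊕0 = 1
s8: b8⊕b9⊕b10⊕b11⊕b12⊕b13⊕b14⊕b15 = 0⊕1⊕1⊕1⊕0⊕0⊕1⊕0 = 0
Syndrome (s8...s1) = 0111 → position 7.

7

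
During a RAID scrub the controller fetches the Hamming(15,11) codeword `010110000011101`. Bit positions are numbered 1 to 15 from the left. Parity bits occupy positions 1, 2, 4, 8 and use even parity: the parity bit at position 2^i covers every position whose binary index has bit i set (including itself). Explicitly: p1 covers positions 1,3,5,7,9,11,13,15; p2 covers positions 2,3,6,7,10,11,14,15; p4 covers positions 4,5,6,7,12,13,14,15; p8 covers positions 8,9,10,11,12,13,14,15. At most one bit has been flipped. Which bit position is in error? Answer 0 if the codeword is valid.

s1: b1⊕b3⊕b5⊕b7⊕b9⊕b11⊕b13⊕b15 = 0⊕0⊕1⊕0⊕0⊕1⊕1⊕1 = 0
s2: b2⊕b3⊕b6⊕b7⊕b10⊕b11⊕b14⊕b15 = 1⊕0⊕0⊕0⊕0⊕1⊕0⊕1 = 1
s4: b4⊕b5⊕b6⊕b7⊕b12⊕b13⊕b14⊕b15 = 1⊕1⊕0⊕0⊕1⊕1⊕0⊕1 = 1
s8: b8⊕b9⊕b10⊕b11⊕b12⊕b13⊕b14⊕b15 = 0⊕0⊕0⊕1⊕1⊕1⊕0⊕1 = 0
Syndrome (s8...s1) = 0110 → position 6.

6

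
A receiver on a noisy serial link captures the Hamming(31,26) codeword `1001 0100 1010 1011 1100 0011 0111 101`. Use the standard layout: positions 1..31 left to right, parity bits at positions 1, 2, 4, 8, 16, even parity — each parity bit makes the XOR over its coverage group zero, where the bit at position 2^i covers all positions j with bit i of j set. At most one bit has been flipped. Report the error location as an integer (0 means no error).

0

s1: b1⊕b3⊕b5⊕b7⊕b9⊕b11⊕b13⊕b15⊕b17⊕b19⊕b21⊕b23⊕b25⊕b27⊕b29⊕b31 = 1⊕0⊕0⊕0⊕1⊕1⊕1⊕1⊕1⊕0⊕0⊕1⊕0⊕1⊕1⊕1 = 0
s2: b2⊕b3⊕b6⊕b7⊕b10⊕b11⊕b14⊕b15⊕b18⊕b19⊕b22⊕b23⊕b26⊕b27⊕b30⊕b31 = 0⊕0⊕1⊕0⊕0⊕1⊕0⊕1⊕1⊕0⊕0⊕1⊕1⊕1⊕0⊕1 = 0
s4: b4⊕b5⊕b6⊕b7⊕b12⊕b13⊕b14⊕b15⊕b20⊕b21⊕b22⊕b23⊕b28⊕b29⊕b30⊕b31 = 1⊕0⊕1⊕0⊕0⊕1⊕0⊕1⊕0⊕0⊕0⊕1⊕1⊕1⊕0⊕1 = 0
s8: b8⊕b9⊕b10⊕b11⊕b12⊕b13⊕b14⊕b15⊕b24⊕b25⊕b26⊕b27⊕b28⊕b29⊕b30⊕b31 = 0⊕1⊕0⊕1⊕0⊕1⊕0⊕1⊕1⊕0⊕1⊕1⊕1⊕1⊕0⊕1 = 0
s16: b16⊕b17⊕b18⊕b19⊕b20⊕b21⊕b22⊕b23⊕b24⊕b25⊕b26⊕b27⊕b28⊕b29⊕b30⊕b31 = 1⊕1⊕1⊕0⊕0⊕0⊕0⊕1⊕1⊕0⊕1⊕1⊕1⊕1⊕0⊕1 = 0
Syndrome (s16...s1) = 00000 → position 0 (no error).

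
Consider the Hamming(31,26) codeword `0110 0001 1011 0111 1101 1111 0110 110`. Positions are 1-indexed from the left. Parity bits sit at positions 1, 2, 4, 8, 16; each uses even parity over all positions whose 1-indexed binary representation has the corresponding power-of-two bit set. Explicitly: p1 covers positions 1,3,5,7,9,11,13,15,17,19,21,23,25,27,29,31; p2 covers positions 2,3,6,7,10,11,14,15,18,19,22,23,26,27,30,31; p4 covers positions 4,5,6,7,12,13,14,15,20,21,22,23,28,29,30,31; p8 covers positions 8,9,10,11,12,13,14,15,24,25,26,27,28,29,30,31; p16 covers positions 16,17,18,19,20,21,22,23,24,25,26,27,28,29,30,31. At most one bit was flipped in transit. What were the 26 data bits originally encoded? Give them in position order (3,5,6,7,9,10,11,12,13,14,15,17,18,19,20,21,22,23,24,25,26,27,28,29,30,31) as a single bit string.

s1: b1⊕b3⊕b5⊕b7⊕b9⊕b11⊕b13⊕b15⊕b17⊕b19⊕b21⊕b23⊕b25⊕b27⊕b29⊕b31 = 0⊕1⊕0⊕0⊕1⊕1⊕0⊕1⊕1⊕0⊕1⊕1⊕0⊕1⊕1⊕0 = 1
s2: b2⊕b3⊕b6⊕b7⊕b10⊕b11⊕b14⊕b15⊕b18⊕b19⊕b22⊕b23⊕b26⊕b27⊕b30⊕b31 = 1⊕1⊕0⊕0⊕0⊕1⊕1⊕1⊕1⊕0⊕1⊕1⊕1⊕1⊕1⊕0 = 1
s4: b4⊕b5⊕b6⊕b7⊕b12⊕b13⊕b14⊕b15⊕b20⊕b21⊕b22⊕b23⊕b28⊕b29⊕b30⊕b31 = 0⊕0⊕0⊕0⊕1⊕0⊕1⊕1⊕1⊕1⊕1⊕1⊕0⊕1⊕1⊕0 = 1
s8: b8⊕b9⊕b10⊕b11⊕b12⊕b13⊕b14⊕b15⊕b24⊕b25⊕b26⊕b27⊕b28⊕b29⊕b30⊕b31 = 1⊕1⊕0⊕1⊕1⊕0⊕1⊕1⊕1⊕0⊕1⊕1⊕0⊕1⊕1⊕0 = 1
s16: b16⊕b17⊕b18⊕b19⊕b20⊕b21⊕b22⊕b23⊕b24⊕b25⊕b26⊕b27⊕b28⊕b29⊕b30⊕b31 = 1⊕1⊕1⊕0⊕1⊕1⊕1⊕1⊕1⊕0⊕1⊕1⊕0⊕1⊕1⊕0 = 0
Syndrome (s16...s1) = 01111 → position 15.
Flip bit 15: corrected codeword = 0110000110110101110111110110110
Data bits at positions 3,5,6,7,9,10,11,12,13,14,15,17,18,19,20,21,22,23,24,25,26,27,28,29,30,31: 10001011010110111110110110

10001011010110111110110110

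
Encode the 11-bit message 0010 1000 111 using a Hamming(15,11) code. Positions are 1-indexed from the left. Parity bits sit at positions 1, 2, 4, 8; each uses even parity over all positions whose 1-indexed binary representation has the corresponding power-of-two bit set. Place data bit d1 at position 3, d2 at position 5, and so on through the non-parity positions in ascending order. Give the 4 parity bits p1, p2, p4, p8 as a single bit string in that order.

Place data bits at non-power-of-two positions: b3=0, b5=0, b6=1, b7=0, b9=1, b10=0, b11=0, b12=0, b13=1, b14=1, b15=1.
p1 = XOR of data positions {3,5,7,9,11,13,15} = 0⊕0⊕0⊕1⊕0⊕1⊕1 = 1
p2 = XOR of data positions {3,6,7,10,11,14,15} = 0⊕1⊕0⊕0⊕0⊕1⊕1 = 1
p4 = XOR of data positions {5,6,7,12,13,14,15} = 0⊕1⊕0⊕0⊕1⊕1⊕1 = 0
p8 = XOR of data positions {9,10,11,12,13,14,15} = 1⊕0⊕0⊕0⊕1⊕1⊕1 = 0
Parity bits p1,p2,p4,p8 = 1100

1100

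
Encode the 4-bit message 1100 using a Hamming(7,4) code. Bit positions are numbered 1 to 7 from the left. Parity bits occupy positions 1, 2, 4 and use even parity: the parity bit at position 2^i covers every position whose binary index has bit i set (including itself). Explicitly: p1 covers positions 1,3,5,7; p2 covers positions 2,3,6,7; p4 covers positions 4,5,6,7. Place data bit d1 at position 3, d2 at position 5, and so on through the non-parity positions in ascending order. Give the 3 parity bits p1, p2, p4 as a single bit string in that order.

011

Place data bits at non-power-of-two positions: b3=1, b5=1, b6=0, b7=0.
p1 = XOR of data positions {3,5,7} = 1⊕1⊕0 = 0
p2 = XOR of data positions {3,6,7} = 1⊕0⊕0 = 1
p4 = XOR of data positions {5,6,7} = 1⊕0⊕0 = 1
Parity bits p1,p2,p4 = 011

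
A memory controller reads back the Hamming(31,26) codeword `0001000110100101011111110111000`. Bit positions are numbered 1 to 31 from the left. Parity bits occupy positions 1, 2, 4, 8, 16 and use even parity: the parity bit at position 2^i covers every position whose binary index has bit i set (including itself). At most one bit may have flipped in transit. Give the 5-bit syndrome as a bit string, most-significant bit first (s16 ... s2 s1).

s1: b1⊕b3⊕b5⊕b7⊕b9⊕b11⊕b13⊕b15⊕b17⊕b19⊕b21⊕b23⊕b25⊕b27⊕b29⊕b31 = 0⊕0⊕0⊕0⊕1⊕1⊕0⊕0⊕0⊕1⊕1⊕1⊕0⊕1⊕0⊕0 = 0
s2: b2⊕b3⊕b6⊕b7⊕b10⊕b11⊕b14⊕b15⊕b18⊕b19⊕b22⊕b23⊕b26⊕b27⊕b30⊕b31 = 0⊕0⊕0⊕0⊕0⊕1⊕1⊕0⊕1⊕1⊕1⊕1⊕1⊕1⊕0⊕0 = 0
s4: b4⊕b5⊕b6⊕b7⊕b12⊕b13⊕b14⊕b15⊕b20⊕b21⊕b22⊕b23⊕b28⊕b29⊕b30⊕b31 = 1⊕0⊕0⊕0⊕0⊕0⊕1⊕0⊕1⊕1⊕1⊕1⊕1⊕0⊕0⊕0 = 1
s8: b8⊕b9⊕b10⊕b11⊕b12⊕b13⊕b14⊕b15⊕b24⊕b25⊕b26⊕b27⊕b28⊕b29⊕b30⊕b31 = 1⊕1⊕0⊕1⊕0⊕0⊕1⊕0⊕1⊕0⊕1⊕1⊕1⊕0⊕0⊕0 = 0
s16: b16⊕b17⊕b18⊕b19⊕b20⊕b21⊕b22⊕b23⊕b24⊕b25⊕b26⊕b27⊕b28⊕b29⊕b30⊕b31 = 1⊕0⊕1⊕1⊕1⊕1⊕1⊕1⊕1⊕0⊕1⊕1⊕1⊕0⊕0⊕0 = 1
Syndrome (s16...s1) = 10100 → position 20.

10100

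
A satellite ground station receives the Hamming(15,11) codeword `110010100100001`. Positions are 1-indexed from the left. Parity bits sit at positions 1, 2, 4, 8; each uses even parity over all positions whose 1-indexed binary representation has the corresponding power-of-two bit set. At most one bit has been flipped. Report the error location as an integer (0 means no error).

4

s1: b1⊕b3⊕b5⊕b7⊕b9⊕b11⊕b13⊕b15 = 1⊕0⊕1⊕1⊕0⊕0⊕0⊕1 = 0
s2: b2⊕b3⊕b6⊕b7⊕b10⊕b11⊕b14⊕b15 = 1⊕0⊕0⊕1⊕1⊕0⊕0⊕1 = 0
s4: b4⊕b5⊕b6⊕b7⊕b12⊕b13⊕b14⊕b15 = 0⊕1⊕0⊕1⊕0⊕0⊕0⊕1 = 1
s8: b8⊕b9⊕b10⊕b11⊕b12⊕b13⊕b14⊕b15 = 0⊕0⊕1⊕0⊕0⊕0⊕0⊕1 = 0
Syndrome (s8...s1) = 0100 → position 4.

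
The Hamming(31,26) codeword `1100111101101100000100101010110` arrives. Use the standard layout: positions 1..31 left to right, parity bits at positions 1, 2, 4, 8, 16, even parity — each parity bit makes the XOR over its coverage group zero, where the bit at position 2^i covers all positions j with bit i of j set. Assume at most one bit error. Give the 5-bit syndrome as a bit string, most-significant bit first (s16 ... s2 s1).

01111

s1: b1⊕b3⊕b5⊕b7⊕b9⊕b11⊕b13⊕b15⊕b17⊕b19⊕b21⊕b23⊕b25⊕b27⊕b29⊕b31 = 1⊕0⊕1⊕1⊕0⊕1⊕1⊕0⊕0⊕0⊕0⊕1⊕1⊕1⊕1⊕0 = 1
s2: b2⊕b3⊕b6⊕b7⊕b10⊕b11⊕b14⊕b15⊕b18⊕b19⊕b22⊕b23⊕b26⊕b27⊕b30⊕b31 = 1⊕0⊕1⊕1⊕1⊕1⊕1⊕0⊕0⊕0⊕0⊕1⊕0⊕1⊕1⊕0 = 1
s4: b4⊕b5⊕b6⊕b7⊕b12⊕b13⊕b14⊕b15⊕b20⊕b21⊕b22⊕b23⊕b28⊕b29⊕b30⊕b31 = 0⊕1⊕1⊕1⊕0⊕1⊕1⊕0⊕1⊕0⊕0⊕1⊕0⊕1⊕1⊕0 = 1
s8: b8⊕b9⊕b10⊕b11⊕b12⊕b13⊕b14⊕b15⊕b24⊕b25⊕b26⊕b27⊕b28⊕b29⊕b30⊕b31 = 1⊕0⊕1⊕1⊕0⊕1⊕1⊕0⊕0⊕1⊕0⊕1⊕0⊕1⊕1⊕0 = 1
s16: b16⊕b17⊕b18⊕b19⊕b20⊕b21⊕b22⊕b23⊕b24⊕b25⊕b26⊕b27⊕b28⊕b29⊕b30⊕b31 = 0⊕0⊕0⊕0⊕1⊕0⊕0⊕1⊕0⊕1⊕0⊕1⊕0⊕1⊕1⊕0 = 0
Syndrome (s16...s1) = 01111 → position 15.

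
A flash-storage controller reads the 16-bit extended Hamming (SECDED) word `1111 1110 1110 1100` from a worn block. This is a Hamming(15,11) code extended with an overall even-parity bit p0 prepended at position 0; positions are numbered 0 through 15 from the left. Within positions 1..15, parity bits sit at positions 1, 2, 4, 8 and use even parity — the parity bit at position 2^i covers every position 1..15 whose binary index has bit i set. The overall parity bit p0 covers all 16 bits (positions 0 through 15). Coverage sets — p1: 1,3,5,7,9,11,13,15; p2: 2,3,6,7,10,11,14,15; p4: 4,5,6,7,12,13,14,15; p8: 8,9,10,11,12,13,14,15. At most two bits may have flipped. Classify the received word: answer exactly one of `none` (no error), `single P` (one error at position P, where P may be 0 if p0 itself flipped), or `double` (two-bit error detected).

double

s1: b1⊕b3⊕b5⊕b7⊕b9⊕b11⊕b13⊕b15 = 1⊕1⊕1⊕0⊕1⊕0⊕1⊕0 = 1
s2: b2⊕b3⊕b6⊕b7⊕b10⊕b11⊕b14⊕b15 = 1⊕1⊕1⊕0⊕1⊕0⊕0⊕0 = 0
s4: b4⊕b5⊕b6⊕b7⊕b12⊕b13⊕b14⊕b15 = 1⊕1⊕1⊕0⊕1⊕1⊕0⊕0 = 1
s8: b8⊕b9⊕b10⊕b11⊕b12⊕b13⊕b14⊕b15 = 1⊕1⊕1⊕0⊕1⊕1⊕0⊕0 = 1
Syndrome (s8...s1) = 1101 → position 13.
Overall parity (XOR of all 16 bits, including p0): 1⊕1⊕1⊕1⊕1⊕1⊕1⊕0⊕1⊕1⊕1⊕0⊕1⊕1⊕0⊕0 = 0
Overall=0, syndrome position=13 → double-bit error detected (uncorrectable).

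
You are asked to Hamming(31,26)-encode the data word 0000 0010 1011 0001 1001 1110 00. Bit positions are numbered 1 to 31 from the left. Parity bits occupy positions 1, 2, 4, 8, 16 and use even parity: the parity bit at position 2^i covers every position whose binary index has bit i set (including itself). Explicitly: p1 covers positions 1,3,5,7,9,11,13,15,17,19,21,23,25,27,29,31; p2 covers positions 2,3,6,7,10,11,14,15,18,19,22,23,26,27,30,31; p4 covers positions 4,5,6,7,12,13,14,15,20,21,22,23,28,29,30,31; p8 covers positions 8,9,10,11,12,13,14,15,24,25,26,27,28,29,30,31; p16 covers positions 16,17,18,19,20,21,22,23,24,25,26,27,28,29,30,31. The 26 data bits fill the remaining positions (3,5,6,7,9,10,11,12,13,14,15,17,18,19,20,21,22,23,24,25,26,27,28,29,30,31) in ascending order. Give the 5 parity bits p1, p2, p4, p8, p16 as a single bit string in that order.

11111

Place data bits at non-power-of-two positions: b3=0, b5=0, b6=0, b7=0, b9=0, b10=0, b11=1, b12=0, b13=1, b14=0, b15=1, b17=1, b18=0, b19=0, b20=0, b21=1, b22=1, b23=0, b24=0, b25=1, b26=1, b27=1, b28=1, b29=0, b30=0, b31=0.
p1 = XOR of data positions {3,5,7,9,11,13,15,17,19,21,23,25,27,29,31} = 0⊕0⊕0⊕0⊕1⊕1⊕1⊕1⊕0⊕1⊕0⊕1⊕1⊕0⊕0 = 1
p2 = XOR of data positions {3,6,7,10,11,14,15,18,19,22,23,26,27,30,31} = 0⊕0⊕0⊕0⊕1⊕0⊕1⊕0⊕0⊕1⊕0⊕1⊕1⊕0⊕0 = 1
p4 = XOR of data positions {5,6,7,12,13,14,15,20,21,22,23,28,29,30,31} = 0⊕0⊕0⊕0⊕1⊕0⊕1⊕0⊕1⊕1⊕0⊕1⊕0⊕0⊕0 = 1
p8 = XOR of data positions {9,10,11,12,13,14,15,24,25,26,27,28,29,30,31} = 0⊕0⊕1⊕0⊕1⊕0⊕1⊕0⊕1⊕1⊕1⊕1⊕0⊕0⊕0 = 1
p16 = XOR of data positions {17,18,19,20,21,22,23,24,25,26,27,28,29,30,31} = 1⊕0⊕0⊕0⊕1⊕1⊕0⊕0⊕1⊕1⊕1⊕1⊕0⊕0⊕0 = 1
Parity bits p1,p2,p4,p8,p16 = 11111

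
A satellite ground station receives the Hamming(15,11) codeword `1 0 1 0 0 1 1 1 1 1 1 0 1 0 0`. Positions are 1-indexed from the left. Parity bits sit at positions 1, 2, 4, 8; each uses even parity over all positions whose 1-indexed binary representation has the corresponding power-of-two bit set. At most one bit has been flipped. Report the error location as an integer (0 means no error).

s1: b1⊕b3⊕b5⊕b7⊕b9⊕b11⊕b13⊕b15 = 1⊕1⊕0⊕1⊕1⊕1⊕1⊕0 = 0
s2: b2⊕b3⊕b6⊕b7⊕b10⊕b11⊕b14⊕b15 = 0⊕1⊕1⊕1⊕1⊕1⊕0⊕0 = 1
s4: b4⊕b5⊕b6⊕b7⊕b12⊕b13⊕b14⊕b15 = 0⊕0⊕1⊕1⊕0⊕1⊕0⊕0 = 1
s8: b8⊕b9⊕b10⊕b11⊕b12⊕b13⊕b14⊕b15 = 1⊕1⊕1⊕1⊕0⊕1⊕0⊕0 = 1
Syndrome (s8...s1) = 1110 → position 14.

14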